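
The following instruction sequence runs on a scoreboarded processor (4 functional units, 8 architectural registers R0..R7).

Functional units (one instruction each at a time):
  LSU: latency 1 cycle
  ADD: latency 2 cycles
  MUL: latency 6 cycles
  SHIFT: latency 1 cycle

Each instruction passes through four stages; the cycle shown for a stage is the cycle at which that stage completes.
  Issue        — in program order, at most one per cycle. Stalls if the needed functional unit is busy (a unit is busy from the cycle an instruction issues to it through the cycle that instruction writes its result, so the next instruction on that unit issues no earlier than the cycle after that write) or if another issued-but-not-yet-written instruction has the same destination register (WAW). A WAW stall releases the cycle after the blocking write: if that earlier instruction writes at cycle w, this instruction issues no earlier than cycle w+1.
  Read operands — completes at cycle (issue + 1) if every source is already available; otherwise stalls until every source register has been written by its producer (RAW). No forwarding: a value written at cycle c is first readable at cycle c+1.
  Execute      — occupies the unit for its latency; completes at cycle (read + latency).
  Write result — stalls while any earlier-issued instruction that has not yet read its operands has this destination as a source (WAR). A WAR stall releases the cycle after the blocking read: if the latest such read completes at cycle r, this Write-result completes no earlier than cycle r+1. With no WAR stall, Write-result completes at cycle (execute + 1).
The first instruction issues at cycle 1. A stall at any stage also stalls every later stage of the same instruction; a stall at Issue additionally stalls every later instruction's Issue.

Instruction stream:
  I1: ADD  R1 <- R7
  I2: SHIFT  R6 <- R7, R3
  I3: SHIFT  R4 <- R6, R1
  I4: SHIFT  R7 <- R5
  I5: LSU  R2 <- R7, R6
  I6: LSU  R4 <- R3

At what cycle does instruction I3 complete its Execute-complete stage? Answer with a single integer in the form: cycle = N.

1) issue 1, read 2, done 4, write 5
2) issue 2, read 3, done 4, write 5
3) issue 6, read 7, done 8, write 9  <struct: SHIFT busy until I2 writes@5>
4) issue 10, read 11, done 12, write 13  <struct: SHIFT busy until I3 writes@9>
5) issue 11, read 14, done 15, write 16  <RAW R7: wait I4 write@13>
6) issue 17, read 18, done 19, write 20  <struct: LSU busy until I5 writes@16>

cycle = 8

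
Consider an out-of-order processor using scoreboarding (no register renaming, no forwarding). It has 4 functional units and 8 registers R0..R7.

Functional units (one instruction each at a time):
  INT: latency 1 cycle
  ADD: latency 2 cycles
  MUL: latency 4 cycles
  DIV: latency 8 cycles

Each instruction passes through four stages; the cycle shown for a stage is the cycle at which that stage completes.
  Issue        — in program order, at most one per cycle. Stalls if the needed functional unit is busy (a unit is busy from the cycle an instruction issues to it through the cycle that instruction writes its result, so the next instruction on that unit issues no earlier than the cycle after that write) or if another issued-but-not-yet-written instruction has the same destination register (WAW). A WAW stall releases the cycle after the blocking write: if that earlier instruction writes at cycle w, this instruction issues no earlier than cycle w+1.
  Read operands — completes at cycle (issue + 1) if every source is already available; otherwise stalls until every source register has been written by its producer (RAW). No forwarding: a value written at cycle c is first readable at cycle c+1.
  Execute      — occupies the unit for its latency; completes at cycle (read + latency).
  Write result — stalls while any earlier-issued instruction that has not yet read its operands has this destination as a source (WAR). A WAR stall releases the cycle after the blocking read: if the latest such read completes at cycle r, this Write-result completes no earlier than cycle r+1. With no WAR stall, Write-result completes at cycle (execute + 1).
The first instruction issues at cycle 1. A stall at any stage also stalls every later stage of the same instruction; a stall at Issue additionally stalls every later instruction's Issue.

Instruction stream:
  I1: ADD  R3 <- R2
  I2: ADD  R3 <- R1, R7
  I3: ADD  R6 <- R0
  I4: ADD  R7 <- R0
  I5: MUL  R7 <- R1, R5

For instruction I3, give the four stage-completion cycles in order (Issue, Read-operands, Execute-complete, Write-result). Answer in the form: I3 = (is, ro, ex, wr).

I3 = (11, 12, 14, 15)

c1: I1 issues→ADD
c2: I1 reads
c4: I1 exec-done
c5: I1 writes R3
c6: I2 issues→ADD
c7: I2 reads
c9: I2 exec-done
c10: I2 writes R3
c11: I3 issues→ADD
c12: I3 reads
c14: I3 exec-done
c15: I3 writes R6
c16: I4 issues→ADD
c17: I4 reads
c19: I4 exec-done
c20: I4 writes R7
c21: I5 issues→MUL
c22: I5 reads
c26: I5 exec-done
c27: I5 writes R7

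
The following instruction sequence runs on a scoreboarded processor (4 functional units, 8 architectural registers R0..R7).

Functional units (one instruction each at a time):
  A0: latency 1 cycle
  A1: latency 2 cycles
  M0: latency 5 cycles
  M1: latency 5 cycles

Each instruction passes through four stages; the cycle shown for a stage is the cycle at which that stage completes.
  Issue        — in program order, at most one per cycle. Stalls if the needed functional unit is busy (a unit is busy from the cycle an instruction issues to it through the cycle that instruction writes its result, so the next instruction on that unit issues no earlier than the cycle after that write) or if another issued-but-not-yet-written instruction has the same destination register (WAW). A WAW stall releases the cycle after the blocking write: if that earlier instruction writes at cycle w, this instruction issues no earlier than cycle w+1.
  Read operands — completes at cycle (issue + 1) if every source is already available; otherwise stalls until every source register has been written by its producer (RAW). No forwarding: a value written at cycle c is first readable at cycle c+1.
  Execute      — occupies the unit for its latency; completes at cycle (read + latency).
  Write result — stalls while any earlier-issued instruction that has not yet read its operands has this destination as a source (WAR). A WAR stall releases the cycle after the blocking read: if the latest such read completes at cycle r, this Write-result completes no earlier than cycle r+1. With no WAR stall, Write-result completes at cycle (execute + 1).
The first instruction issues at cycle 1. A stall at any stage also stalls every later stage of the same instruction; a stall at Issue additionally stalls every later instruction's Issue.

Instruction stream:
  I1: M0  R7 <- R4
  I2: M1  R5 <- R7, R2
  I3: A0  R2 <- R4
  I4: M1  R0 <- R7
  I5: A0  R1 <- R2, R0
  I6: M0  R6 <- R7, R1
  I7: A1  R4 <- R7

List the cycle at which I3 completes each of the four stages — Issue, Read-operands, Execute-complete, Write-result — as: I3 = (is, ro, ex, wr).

I3 = (3, 4, 5, 10)

  I1 | 1 | 2 | 7 | 8
  I2 | 2 | 9 | 14 | 15   RAW R7: wait I1 write@8
  I3 | 3 | 4 | 5 | 10   WAR R2: wait I2 read@9
  I4 | 16 | 17 | 22 | 23   struct: M1 busy until I2 writes@15
  I5 | 17 | 24 | 25 | 26   RAW R0: wait I4 write@23
  I6 | 18 | 27 | 32 | 33   RAW R1: wait I5 write@26
  I7 | 19 | 20 | 22 | 23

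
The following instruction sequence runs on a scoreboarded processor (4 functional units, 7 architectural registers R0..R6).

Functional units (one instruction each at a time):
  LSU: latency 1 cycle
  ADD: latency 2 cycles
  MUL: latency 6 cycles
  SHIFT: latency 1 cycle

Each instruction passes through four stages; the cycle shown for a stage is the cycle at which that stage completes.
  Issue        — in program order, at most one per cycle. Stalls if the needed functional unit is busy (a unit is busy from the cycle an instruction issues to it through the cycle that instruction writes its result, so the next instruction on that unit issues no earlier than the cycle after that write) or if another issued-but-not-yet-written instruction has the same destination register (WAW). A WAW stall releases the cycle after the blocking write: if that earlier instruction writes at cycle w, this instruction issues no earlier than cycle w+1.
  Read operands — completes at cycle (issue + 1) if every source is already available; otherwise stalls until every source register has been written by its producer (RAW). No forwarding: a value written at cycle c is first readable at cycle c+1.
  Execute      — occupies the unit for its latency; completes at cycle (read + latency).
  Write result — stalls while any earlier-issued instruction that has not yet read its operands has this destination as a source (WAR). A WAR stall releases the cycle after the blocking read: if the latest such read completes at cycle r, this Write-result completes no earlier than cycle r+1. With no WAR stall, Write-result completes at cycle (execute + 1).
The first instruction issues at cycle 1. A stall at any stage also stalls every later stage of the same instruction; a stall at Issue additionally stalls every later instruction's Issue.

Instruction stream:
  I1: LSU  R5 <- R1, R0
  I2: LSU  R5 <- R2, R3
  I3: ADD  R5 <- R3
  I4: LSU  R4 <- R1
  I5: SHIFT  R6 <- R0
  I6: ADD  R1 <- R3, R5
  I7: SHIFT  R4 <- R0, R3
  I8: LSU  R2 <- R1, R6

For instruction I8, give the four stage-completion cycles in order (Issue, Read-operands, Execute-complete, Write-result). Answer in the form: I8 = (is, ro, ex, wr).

I8 = (16, 19, 20, 21)

cycle 1: I1 dispatched to LSU
cycle 2: I1 operands ready
cycle 3: I1 complete
cycle 4: R5←I1
cycle 5: I2 dispatched to LSU
cycle 6: I2 operands ready
cycle 7: I2 complete
cycle 8: R5←I2
cycle 9: I3 dispatched to ADD
cycle 10: I3 operands ready · I4 dispatched to LSU
cycle 11: I4 operands ready · I5 dispatched to SHIFT
cycle 12: I3 complete · I4 complete · I5 operands ready
cycle 13: R5←I3 · R4←I4 · I5 complete
cycle 14: R6←I5 · I6 dispatched to ADD
cycle 15: I6 operands ready · I7 dispatched to SHIFT
cycle 16: I7 operands ready · I8 dispatched to LSU
cycle 17: I6 complete · I7 complete
cycle 18: R1←I6 · R4←I7
cycle 19: I8 operands ready
cycle 20: I8 complete
cycle 21: R2←I8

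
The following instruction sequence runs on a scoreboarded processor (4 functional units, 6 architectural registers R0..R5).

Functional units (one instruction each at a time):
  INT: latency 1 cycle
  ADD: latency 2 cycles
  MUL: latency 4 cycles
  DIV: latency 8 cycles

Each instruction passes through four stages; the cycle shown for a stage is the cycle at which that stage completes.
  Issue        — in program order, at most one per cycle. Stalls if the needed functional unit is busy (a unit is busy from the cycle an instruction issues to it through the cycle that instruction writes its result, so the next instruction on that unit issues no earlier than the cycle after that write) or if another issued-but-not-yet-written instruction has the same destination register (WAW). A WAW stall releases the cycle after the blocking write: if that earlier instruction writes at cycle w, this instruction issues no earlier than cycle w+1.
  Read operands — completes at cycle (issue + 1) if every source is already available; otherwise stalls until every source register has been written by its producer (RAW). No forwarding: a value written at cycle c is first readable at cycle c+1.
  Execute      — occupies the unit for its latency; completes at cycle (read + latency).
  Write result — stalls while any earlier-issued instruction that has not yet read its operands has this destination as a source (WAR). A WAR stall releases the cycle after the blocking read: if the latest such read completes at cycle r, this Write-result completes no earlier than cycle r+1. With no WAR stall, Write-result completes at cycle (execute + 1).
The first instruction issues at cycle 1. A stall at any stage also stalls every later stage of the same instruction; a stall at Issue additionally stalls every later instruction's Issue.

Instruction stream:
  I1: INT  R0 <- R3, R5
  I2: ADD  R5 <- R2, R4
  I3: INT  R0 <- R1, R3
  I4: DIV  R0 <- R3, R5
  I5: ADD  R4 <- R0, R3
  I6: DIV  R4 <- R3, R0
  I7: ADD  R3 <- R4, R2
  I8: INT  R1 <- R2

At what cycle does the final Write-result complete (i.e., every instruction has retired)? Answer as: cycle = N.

  I1 | 1 | 2 | 3 | 4
  I2 | 2 | 3 | 5 | 6
  I3 | 5 | 6 | 7 | 8   struct: INT busy until I1 writes@4
  I4 | 9 | 10 | 18 | 19   WAW R0: wait I3 write@8
  I5 | 10 | 20 | 22 | 23   RAW R0: wait I4 write@19
  I6 | 24 | 25 | 33 | 34   WAW R4: wait I5 write@23
  I7 | 25 | 35 | 37 | 38   RAW R4: wait I6 write@34
  I8 | 26 | 27 | 28 | 29

cycle = 38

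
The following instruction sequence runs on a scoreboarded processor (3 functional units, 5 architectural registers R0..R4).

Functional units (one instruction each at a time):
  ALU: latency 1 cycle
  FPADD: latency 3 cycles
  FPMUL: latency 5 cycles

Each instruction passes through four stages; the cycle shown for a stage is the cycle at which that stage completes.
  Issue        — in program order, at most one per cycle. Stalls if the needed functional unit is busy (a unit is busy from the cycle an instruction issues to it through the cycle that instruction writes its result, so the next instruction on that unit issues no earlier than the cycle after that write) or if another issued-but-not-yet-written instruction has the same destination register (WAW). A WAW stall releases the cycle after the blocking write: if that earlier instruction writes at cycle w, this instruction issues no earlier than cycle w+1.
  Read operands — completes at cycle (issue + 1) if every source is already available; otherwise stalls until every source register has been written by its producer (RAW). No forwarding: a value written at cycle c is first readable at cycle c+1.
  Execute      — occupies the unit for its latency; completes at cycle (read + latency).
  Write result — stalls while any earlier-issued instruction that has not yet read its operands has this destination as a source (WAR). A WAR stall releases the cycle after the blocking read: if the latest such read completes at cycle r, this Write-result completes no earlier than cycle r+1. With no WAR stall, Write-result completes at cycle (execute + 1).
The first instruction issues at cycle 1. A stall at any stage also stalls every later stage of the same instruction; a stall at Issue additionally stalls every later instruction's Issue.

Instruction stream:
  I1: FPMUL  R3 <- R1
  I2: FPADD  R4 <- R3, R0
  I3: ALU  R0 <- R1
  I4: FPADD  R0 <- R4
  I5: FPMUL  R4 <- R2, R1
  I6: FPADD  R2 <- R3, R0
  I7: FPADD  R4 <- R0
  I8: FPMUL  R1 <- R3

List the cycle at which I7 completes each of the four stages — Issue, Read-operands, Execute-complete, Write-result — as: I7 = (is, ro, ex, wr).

  I1 | 1 | 2 | 7 | 8
  I2 | 2 | 9 | 12 | 13   RAW R3: wait I1 write@8
  I3 | 3 | 4 | 5 | 10   WAR R0: wait I2 read@9
  I4 | 14 | 15 | 18 | 19   struct: FPADD busy until I2 writes@13
  I5 | 15 | 16 | 21 | 22
  I6 | 20 | 21 | 24 | 25   struct: FPADD busy until I4 writes@19
  I7 | 26 | 27 | 30 | 31   struct: FPADD busy until I6 writes@25
  I8 | 27 | 28 | 33 | 34

I7 = (26, 27, 30, 31)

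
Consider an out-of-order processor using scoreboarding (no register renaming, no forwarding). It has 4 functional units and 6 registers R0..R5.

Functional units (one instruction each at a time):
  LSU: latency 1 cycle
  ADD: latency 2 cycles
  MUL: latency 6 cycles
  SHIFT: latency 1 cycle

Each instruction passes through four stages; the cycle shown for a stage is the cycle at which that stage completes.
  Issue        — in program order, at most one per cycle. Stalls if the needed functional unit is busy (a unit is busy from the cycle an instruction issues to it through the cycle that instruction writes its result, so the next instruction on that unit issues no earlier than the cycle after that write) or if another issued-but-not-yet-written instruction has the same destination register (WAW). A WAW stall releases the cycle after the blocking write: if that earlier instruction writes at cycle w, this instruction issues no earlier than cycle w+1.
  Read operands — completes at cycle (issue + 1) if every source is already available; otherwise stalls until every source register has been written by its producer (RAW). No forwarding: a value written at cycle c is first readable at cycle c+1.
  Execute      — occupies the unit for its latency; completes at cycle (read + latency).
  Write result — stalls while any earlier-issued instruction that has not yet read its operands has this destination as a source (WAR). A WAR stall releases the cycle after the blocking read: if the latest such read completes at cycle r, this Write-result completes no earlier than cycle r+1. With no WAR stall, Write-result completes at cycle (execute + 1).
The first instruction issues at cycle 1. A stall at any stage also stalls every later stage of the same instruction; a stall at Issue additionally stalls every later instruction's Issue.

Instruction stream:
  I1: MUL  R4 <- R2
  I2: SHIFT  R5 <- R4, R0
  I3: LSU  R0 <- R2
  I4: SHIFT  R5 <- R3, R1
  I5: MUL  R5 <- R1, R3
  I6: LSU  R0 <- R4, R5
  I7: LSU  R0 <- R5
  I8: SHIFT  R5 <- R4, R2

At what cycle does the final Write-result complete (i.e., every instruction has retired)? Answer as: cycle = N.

cycle = 33

[1] I1 issues→MUL
[2] I1 reads | I2 issues→SHIFT
[3] I3 issues→LSU
[4] I3 reads
[5] I3 exec-done
[8] I1 exec-done
[9] I1 writes R4
[10] I2 reads
[11] I2 exec-done | I3 writes R0
[12] I2 writes R5
[13] I4 issues→SHIFT
[14] I4 reads
[15] I4 exec-done
[16] I4 writes R5
[17] I5 issues→MUL
[18] I5 reads | I6 issues→LSU
[24] I5 exec-done
[25] I5 writes R5
[26] I6 reads
[27] I6 exec-done
[28] I6 writes R0
[29] I7 issues→LSU
[30] I7 reads | I8 issues→SHIFT
[31] I7 exec-done | I8 reads
[32] I7 writes R0 | I8 exec-done
[33] I8 writes R5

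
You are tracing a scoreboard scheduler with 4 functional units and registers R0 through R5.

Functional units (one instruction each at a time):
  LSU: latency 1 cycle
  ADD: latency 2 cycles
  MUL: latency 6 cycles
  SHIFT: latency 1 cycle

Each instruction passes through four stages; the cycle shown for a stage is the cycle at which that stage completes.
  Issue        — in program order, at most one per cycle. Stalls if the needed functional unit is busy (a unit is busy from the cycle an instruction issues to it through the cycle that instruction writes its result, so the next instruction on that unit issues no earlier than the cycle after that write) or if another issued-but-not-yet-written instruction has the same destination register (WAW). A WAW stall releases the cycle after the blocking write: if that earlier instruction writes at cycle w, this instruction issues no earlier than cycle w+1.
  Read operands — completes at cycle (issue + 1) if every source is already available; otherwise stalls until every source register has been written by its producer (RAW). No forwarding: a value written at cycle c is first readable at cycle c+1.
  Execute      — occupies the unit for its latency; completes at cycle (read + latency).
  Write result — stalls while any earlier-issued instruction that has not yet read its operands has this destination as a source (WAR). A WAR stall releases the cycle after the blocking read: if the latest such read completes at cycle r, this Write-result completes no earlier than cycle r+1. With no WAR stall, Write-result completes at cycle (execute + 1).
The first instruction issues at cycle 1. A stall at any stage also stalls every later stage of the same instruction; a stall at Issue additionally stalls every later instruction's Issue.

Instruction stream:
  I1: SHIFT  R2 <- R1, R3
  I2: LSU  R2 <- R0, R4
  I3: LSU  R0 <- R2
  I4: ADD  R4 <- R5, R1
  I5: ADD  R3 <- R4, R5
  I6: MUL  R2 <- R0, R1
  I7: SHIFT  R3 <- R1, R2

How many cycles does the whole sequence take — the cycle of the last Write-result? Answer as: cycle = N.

cycle = 27

  I1 | 1 | 2 | 3 | 4
  I2 | 5 | 6 | 7 | 8   WAW R2: wait I1 write@4
  I3 | 9 | 10 | 11 | 12   struct: LSU busy until I2 writes@8
  I4 | 10 | 11 | 13 | 14
  I5 | 15 | 16 | 18 | 19   struct: ADD busy until I4 writes@14
  I6 | 16 | 17 | 23 | 24
  I7 | 20 | 25 | 26 | 27   WAW R3: wait I5 write@19 · RAW R2: wait I6 write@24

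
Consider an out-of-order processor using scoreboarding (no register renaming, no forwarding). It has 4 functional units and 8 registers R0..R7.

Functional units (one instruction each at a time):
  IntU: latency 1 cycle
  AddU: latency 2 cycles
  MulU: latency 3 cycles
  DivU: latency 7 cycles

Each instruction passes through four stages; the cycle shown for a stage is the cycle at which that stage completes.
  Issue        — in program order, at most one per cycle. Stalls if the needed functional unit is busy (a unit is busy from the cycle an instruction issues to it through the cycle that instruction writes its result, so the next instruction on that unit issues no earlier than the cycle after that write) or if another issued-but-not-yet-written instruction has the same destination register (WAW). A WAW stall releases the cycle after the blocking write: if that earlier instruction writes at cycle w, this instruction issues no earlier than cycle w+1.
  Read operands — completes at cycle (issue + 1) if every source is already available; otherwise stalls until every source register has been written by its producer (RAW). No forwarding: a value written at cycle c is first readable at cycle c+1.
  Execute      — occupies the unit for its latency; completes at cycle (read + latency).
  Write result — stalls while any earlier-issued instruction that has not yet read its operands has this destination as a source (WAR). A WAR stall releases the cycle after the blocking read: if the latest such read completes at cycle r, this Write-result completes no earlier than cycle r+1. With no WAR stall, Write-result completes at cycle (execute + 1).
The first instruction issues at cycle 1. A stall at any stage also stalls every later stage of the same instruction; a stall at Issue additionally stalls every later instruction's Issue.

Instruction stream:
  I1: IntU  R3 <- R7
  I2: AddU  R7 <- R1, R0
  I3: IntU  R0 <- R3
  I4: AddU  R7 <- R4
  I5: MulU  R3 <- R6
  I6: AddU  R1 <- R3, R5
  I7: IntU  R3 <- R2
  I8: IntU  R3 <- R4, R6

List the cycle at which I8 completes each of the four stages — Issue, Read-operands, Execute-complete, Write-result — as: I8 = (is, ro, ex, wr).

I8 = (18, 19, 20, 21)

[1] I1→IntU
[2] I1 RO, I2→AddU
[3] I1 EX, I2 RO
[4] I1 WR R3
[5] I2 EX, I3→IntU
[6] I2 WR R7, I3 RO
[7] I3 EX, I4→AddU
[8] I3 WR R0, I4 RO, I5→MulU
[9] I5 RO
[10] I4 EX
[11] I4 WR R7
[12] I5 EX, I6→AddU
[13] I5 WR R3
[14] I6 RO, I7→IntU
[15] I7 RO
[16] I6 EX, I7 EX
[17] I6 WR R1, I7 WR R3
[18] I8→IntU
[19] I8 RO
[20] I8 EX
[21] I8 WR R3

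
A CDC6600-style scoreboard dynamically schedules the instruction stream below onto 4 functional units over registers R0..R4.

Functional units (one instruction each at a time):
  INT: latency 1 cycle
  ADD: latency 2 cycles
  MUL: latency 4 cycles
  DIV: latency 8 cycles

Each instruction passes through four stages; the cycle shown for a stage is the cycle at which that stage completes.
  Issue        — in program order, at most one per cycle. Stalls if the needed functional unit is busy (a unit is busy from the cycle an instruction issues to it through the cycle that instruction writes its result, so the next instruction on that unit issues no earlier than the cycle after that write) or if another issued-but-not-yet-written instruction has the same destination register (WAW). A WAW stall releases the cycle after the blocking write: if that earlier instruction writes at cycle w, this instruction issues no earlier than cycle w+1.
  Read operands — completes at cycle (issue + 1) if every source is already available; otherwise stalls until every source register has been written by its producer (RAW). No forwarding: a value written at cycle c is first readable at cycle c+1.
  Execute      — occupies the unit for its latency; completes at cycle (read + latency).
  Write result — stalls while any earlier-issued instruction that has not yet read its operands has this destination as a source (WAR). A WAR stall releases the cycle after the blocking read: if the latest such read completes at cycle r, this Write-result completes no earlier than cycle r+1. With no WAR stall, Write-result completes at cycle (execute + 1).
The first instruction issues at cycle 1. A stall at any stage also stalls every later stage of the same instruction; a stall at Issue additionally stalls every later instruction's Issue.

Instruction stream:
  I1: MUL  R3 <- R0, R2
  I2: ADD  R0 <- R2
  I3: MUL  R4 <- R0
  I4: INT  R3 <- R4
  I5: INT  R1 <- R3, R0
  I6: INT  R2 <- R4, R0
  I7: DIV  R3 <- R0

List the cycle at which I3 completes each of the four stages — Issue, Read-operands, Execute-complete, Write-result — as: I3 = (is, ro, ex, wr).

[1] I1 dispatched to MUL
[2] I1 operands ready | I2 dispatched to ADD
[3] I2 operands ready
[5] I2 complete
[6] I1 complete | R0←I2
[7] R3←I1
[8] I3 dispatched to MUL
[9] I3 operands ready | I4 dispatched to INT
[13] I3 complete
[14] R4←I3
[15] I4 operands ready
[16] I4 complete
[17] R3←I4
[18] I5 dispatched to INT
[19] I5 operands ready
[20] I5 complete
[21] R1←I5
[22] I6 dispatched to INT
[23] I6 operands ready | I7 dispatched to DIV
[24] I6 complete | I7 operands ready
[25] R2←I6
[32] I7 complete
[33] R3←I7

I3 = (8, 9, 13, 14)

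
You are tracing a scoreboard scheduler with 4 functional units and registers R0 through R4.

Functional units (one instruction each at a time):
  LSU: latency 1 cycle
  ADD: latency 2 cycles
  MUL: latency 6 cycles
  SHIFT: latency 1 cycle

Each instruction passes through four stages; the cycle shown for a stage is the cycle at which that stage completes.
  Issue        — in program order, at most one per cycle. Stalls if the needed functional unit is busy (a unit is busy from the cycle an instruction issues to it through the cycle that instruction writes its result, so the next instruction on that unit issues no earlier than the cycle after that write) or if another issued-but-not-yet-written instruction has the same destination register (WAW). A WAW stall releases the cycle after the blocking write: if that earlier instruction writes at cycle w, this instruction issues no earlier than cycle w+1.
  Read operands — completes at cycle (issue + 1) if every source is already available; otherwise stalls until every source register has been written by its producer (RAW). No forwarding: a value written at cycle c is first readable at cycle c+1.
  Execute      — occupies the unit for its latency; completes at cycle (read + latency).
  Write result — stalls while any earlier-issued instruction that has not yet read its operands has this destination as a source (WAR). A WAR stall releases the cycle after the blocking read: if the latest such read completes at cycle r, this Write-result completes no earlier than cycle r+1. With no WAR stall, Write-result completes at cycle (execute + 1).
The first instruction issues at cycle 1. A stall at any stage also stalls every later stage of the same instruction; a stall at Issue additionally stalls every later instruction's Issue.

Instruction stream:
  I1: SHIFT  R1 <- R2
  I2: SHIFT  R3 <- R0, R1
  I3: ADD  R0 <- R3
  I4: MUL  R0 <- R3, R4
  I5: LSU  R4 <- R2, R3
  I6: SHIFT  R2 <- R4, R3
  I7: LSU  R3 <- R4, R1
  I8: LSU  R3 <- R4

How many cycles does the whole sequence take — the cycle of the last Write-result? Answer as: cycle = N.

cycle = 25

c1: I1→SHIFT
c2: I1 RO
c3: I1 EX
c4: I1 WR R1
c5: I2→SHIFT
c6: I2 RO; I3→ADD
c7: I2 EX
c8: I2 WR R3
c9: I3 RO
c11: I3 EX
c12: I3 WR R0
c13: I4→MUL
c14: I4 RO; I5→LSU
c15: I5 RO; I6→SHIFT
c16: I5 EX
c17: I5 WR R4
c18: I6 RO; I7→LSU
c19: I6 EX; I7 RO
c20: I4 EX; I6 WR R2; I7 EX
c21: I4 WR R0; I7 WR R3
c22: I8→LSU
c23: I8 RO
c24: I8 EX
c25: I8 WR R3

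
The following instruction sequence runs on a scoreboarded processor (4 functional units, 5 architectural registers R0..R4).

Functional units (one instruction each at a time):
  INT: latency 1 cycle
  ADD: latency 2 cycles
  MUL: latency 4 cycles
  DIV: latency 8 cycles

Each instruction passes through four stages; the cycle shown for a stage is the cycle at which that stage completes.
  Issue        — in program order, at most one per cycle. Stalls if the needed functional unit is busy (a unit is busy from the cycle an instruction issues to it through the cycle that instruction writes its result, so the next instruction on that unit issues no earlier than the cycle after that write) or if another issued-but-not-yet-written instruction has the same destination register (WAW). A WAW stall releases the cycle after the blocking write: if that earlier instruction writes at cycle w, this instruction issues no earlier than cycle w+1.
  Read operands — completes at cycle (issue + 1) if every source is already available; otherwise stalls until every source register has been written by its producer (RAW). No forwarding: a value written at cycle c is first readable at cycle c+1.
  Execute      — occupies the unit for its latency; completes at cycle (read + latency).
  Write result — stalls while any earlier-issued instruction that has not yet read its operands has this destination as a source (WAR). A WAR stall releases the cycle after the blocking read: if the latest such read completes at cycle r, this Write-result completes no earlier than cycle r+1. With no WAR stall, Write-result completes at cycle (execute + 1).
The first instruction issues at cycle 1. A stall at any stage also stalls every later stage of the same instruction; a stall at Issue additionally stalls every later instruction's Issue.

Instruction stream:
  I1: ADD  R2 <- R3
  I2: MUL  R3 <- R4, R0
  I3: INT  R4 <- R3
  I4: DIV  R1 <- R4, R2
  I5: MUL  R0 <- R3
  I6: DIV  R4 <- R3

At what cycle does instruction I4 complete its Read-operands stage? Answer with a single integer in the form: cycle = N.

[1] I1 issues→ADD
[2] I1 reads | I2 issues→MUL
[3] I2 reads | I3 issues→INT
[4] I1 exec-done | I4 issues→DIV
[5] I1 writes R2
[7] I2 exec-done
[8] I2 writes R3
[9] I3 reads | I5 issues→MUL
[10] I3 exec-done | I5 reads
[11] I3 writes R4
[12] I4 reads
[14] I5 exec-done
[15] I5 writes R0
[20] I4 exec-done
[21] I4 writes R1
[22] I6 issues→DIV
[23] I6 reads
[31] I6 exec-done
[32] I6 writes R4

cycle = 12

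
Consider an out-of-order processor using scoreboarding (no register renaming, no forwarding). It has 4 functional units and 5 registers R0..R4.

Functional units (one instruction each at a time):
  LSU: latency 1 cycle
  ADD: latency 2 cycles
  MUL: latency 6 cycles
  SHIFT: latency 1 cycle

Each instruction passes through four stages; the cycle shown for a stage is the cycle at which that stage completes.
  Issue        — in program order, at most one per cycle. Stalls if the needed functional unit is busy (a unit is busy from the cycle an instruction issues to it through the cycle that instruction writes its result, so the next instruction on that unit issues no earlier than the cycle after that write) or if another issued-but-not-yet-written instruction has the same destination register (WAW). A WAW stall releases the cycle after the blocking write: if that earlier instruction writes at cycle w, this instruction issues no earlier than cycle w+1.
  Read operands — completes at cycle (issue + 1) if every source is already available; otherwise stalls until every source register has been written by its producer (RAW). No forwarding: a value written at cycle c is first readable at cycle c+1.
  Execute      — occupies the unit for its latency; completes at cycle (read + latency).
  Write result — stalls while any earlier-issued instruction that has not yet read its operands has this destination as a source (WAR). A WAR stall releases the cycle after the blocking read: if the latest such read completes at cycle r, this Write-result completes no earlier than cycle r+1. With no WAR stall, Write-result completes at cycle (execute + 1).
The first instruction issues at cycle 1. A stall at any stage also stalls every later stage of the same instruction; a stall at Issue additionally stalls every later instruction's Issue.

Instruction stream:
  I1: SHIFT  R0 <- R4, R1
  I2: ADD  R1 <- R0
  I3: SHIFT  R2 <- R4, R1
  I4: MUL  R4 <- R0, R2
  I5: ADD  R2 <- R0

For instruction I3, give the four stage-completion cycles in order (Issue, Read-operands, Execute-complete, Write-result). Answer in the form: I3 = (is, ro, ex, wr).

[I1] 1/2/3/4
[I2] 2/5/7/8  (RAW R0: wait I1 write@4)
[I3] 5/9/10/11  (struct: SHIFT busy until I1 writes@4; RAW R1: wait I2 write@8)
[I4] 6/12/18/19  (RAW R2: wait I3 write@11)
[I5] 12/13/15/16  (WAW R2: wait I3 write@11)

I3 = (5, 9, 10, 11)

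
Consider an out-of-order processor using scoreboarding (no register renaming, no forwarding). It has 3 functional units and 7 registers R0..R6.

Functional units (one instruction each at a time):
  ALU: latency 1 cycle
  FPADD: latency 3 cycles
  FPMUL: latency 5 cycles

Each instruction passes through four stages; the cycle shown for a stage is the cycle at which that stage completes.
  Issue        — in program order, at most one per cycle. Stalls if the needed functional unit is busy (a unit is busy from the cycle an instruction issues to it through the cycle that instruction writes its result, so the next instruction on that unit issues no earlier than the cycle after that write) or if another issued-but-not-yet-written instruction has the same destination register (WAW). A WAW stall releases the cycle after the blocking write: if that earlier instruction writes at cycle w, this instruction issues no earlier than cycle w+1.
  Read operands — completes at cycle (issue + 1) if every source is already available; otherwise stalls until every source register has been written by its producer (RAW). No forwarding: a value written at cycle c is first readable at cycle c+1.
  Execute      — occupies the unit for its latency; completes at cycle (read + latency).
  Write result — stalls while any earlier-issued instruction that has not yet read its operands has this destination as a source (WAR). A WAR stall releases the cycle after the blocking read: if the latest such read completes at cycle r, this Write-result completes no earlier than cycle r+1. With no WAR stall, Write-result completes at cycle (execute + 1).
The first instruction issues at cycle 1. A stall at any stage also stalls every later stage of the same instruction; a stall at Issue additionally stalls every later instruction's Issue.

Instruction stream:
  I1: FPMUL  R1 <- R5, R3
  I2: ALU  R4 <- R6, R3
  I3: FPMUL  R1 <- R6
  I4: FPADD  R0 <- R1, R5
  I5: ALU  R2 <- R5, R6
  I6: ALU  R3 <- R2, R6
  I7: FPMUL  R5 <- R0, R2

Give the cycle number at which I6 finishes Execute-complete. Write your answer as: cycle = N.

cycle = 17

cycle 1: issue I1 (FPMUL)
cycle 2: I1 read-ops; issue I2 (ALU)
cycle 3: I2 read-ops
cycle 4: I2 finished on ALU
cycle 5: I2→R4
cycle 7: I1 finished on FPMUL
cycle 8: I1→R1
cycle 9: issue I3 (FPMUL)
cycle 10: I3 read-ops; issue I4 (FPADD)
cycle 11: issue I5 (ALU)
cycle 12: I5 read-ops
cycle 13: I5 finished on ALU
cycle 14: I5→R2
cycle 15: I3 finished on FPMUL; issue I6 (ALU)
cycle 16: I3→R1; I6 read-ops
cycle 17: I4 read-ops; I6 finished on ALU; issue I7 (FPMUL)
cycle 18: I6→R3
cycle 20: I4 finished on FPADD
cycle 21: I4→R0
cycle 22: I7 read-ops
cycle 27: I7 finished on FPMUL
cycle 28: I7→R5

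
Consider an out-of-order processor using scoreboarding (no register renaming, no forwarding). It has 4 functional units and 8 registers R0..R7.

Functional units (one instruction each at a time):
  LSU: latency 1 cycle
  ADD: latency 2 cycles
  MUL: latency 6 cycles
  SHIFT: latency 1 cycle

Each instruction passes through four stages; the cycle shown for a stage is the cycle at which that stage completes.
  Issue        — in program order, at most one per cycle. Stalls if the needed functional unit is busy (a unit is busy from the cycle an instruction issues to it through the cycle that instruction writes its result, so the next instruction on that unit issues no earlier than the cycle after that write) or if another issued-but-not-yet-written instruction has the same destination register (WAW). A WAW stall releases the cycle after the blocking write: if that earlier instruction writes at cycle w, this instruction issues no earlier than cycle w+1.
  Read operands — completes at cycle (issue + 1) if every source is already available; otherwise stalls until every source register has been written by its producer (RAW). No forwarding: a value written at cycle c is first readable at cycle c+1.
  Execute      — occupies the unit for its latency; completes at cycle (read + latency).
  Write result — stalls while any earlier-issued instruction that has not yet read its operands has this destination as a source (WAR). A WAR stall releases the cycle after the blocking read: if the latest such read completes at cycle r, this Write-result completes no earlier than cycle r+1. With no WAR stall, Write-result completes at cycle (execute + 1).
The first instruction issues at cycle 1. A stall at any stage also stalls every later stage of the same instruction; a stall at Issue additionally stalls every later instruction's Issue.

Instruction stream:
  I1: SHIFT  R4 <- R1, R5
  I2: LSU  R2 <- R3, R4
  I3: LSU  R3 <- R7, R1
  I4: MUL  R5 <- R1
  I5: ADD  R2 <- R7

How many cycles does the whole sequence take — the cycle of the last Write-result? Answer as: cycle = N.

[1] I1 dispatched to SHIFT
[2] I1 operands ready; I2 dispatched to LSU
[3] I1 complete
[4] R4←I1
[5] I2 operands ready
[6] I2 complete
[7] R2←I2
[8] I3 dispatched to LSU
[9] I3 operands ready; I4 dispatched to MUL
[10] I3 complete; I4 operands ready; I5 dispatched to ADD
[11] R3←I3; I5 operands ready
[13] I5 complete
[14] R2←I5
[16] I4 complete
[17] R5←I4

cycle = 17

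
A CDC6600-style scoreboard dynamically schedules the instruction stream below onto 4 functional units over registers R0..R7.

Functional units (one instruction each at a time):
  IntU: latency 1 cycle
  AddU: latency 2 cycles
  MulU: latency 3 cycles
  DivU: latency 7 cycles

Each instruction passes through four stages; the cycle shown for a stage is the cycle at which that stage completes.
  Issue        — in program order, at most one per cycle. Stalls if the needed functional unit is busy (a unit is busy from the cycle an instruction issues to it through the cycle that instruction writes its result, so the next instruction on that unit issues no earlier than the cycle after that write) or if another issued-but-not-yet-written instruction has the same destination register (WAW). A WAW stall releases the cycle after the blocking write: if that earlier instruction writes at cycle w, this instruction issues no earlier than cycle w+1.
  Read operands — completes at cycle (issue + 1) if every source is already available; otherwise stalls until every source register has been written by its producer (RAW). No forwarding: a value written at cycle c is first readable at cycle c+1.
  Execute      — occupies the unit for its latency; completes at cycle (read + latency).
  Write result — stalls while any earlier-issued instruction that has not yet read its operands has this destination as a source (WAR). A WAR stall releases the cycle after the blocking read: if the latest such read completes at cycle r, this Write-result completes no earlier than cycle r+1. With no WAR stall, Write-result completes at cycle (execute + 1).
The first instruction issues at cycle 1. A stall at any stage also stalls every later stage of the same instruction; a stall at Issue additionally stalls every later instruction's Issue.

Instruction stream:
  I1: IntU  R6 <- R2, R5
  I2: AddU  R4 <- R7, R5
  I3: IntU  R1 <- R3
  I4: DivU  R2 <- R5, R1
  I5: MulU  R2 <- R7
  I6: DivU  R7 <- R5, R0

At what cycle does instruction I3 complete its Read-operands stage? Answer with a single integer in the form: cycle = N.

cycle 1: I1 dispatched to IntU
cycle 2: I1 operands ready; I2 dispatched to AddU
cycle 3: I1 complete; I2 operands ready
cycle 4: R6←I1
cycle 5: I2 complete; I3 dispatched to IntU
cycle 6: R4←I2; I3 operands ready; I4 dispatched to DivU
cycle 7: I3 complete
cycle 8: R1←I3
cycle 9: I4 operands ready
cycle 16: I4 complete
cycle 17: R2←I4
cycle 18: I5 dispatched to MulU
cycle 19: I5 operands ready; I6 dispatched to DivU
cycle 20: I6 operands ready
cycle 22: I5 complete
cycle 23: R2←I5
cycle 27: I6 complete
cycle 28: R7←I6

cycle = 6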